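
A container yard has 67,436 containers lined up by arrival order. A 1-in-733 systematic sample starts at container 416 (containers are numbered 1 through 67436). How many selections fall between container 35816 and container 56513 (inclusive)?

k = 733
First selection ≥ 35816: 416 + ⌈(35816−416)/733⌉·733 = 416 + 49×733 = 36333
Last selection ≤ 56513: 416 + ⌊(56513−416)/733⌋·733 = 416 + 76×733 = 56124
Count = 76 − 49 + 1 = 28

28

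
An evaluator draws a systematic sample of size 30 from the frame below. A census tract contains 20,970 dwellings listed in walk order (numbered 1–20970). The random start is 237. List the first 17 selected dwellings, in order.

237, 936, 1635, 2334, 3033, 3732, 4431, 5130, 5829, 6528, 7227, 7926, 8625, 9324, 10023, 10722, 11421

k = N/n = 20970/30 = 699
dwelling 1: 237
dwelling 2: 237 + 699 = 936
dwelling 3: 936 + 699 = 1635
dwelling 4: 1635 + 699 = 2334
dwelling 5: 2334 + 699 = 3033
dwelling 6: 3033 + 699 = 3732
dwelling 7: 3732 + 699 = 4431
dwelling 8: 4431 + 699 = 5130
dwelling 9: 5130 + 699 = 5829
dwelling 10: 5829 + 699 = 6528
dwelling 11: 6528 + 699 = 7227
dwelling 12: 7227 + 699 = 7926
dwelling 13: 7926 + 699 = 8625
dwelling 14: 8625 + 699 = 9324
dwelling 15: 9324 + 699 = 10023
dwelling 16: 10023 + 699 = 10722
dwelling 17: 10722 + 699 = 11421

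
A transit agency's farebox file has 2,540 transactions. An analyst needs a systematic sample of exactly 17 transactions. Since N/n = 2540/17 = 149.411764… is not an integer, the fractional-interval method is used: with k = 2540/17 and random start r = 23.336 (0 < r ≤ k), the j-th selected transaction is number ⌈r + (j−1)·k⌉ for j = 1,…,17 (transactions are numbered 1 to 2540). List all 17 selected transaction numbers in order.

24, 173, 323, 472, 621, 771, 920, 1070, 1219, 1369, 1518, 1667, 1817, 1966, 2116, 2265, 2414

j=1: r + 0k = 23.336 → ⌈·⌉ = 24
j=2: r + 1k = 172.747764… → ⌈·⌉ = 173
j=3: r + 2k = 322.159529… → ⌈·⌉ = 323
j=4: r + 3k = 471.571294… → ⌈·⌉ = 472
j=5: r + 4k = 620.983058… → ⌈·⌉ = 621
j=6: r + 5k = 770.394823… → ⌈·⌉ = 771
j=7: r + 6k = 919.806588… → ⌈·⌉ = 920
j=8: r + 7k = 1069.218352… → ⌈·⌉ = 1070
j=9: r + 8k = 1218.630117… → ⌈·⌉ = 1219
j=10: r + 9k = 1368.041882… → ⌈·⌉ = 1369
j=11: r + 10k = 1517.453647… → ⌈·⌉ = 1518
j=12: r + 11k = 1666.865411… → ⌈·⌉ = 1667
j=13: r + 12k = 1816.277176… → ⌈·⌉ = 1817
j=14: r + 13k = 1965.688941… → ⌈·⌉ = 1966
j=15: r + 14k = 2115.100705… → ⌈·⌉ = 2116
j=16: r + 15k = 2264.512470… → ⌈·⌉ = 2265
j=17: r + 16k = 2413.924235… → ⌈·⌉ = 2414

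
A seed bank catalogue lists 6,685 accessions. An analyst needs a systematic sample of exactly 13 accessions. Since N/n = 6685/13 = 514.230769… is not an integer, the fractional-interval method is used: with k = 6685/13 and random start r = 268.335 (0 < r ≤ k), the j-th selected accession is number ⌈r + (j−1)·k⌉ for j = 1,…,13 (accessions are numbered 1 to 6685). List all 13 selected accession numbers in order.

j=1: r + 0k = 268.335 → ⌈·⌉ = 269
j=2: r + 1k = 782.565769… → ⌈·⌉ = 783
j=3: r + 2k = 1296.796538… → ⌈·⌉ = 1297
j=4: r + 3k = 1811.027307… → ⌈·⌉ = 1812
j=5: r + 4k = 2325.258076… → ⌈·⌉ = 2326
j=6: r + 5k = 2839.488846… → ⌈·⌉ = 2840
j=7: r + 6k = 3353.719615… → ⌈·⌉ = 3354
j=8: r + 7k = 3867.950384… → ⌈·⌉ = 3868
j=9: r + 8k = 4382.181153… → ⌈·⌉ = 4383
j=10: r + 9k = 4896.411923… → ⌈·⌉ = 4897
j=11: r + 10k = 5410.642692… → ⌈·⌉ = 5411
j=12: r + 11k = 5924.873461… → ⌈·⌉ = 5925
j=13: r + 12k = 6439.104230… → ⌈·⌉ = 6440

269, 783, 1297, 1812, 2326, 2840, 3354, 3868, 4383, 4897, 5411, 5925, 6440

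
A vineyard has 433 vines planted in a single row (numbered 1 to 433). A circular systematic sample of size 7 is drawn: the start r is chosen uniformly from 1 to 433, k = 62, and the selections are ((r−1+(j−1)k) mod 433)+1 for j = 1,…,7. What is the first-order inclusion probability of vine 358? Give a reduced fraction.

For each position j, as r ranges over 1…433 the j-th selection hits every vine exactly once, so vine 358 is selected for exactly 7 of the 433 starts.
Inclusion probability = 7/433.

7/433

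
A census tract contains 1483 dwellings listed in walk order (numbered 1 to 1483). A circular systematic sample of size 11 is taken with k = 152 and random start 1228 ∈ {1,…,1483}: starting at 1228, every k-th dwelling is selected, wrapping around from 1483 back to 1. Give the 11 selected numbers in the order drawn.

Selection 1: 1228
Selection 2: 1228 + 152 = 1380
Selection 3: 1380 + 152 = 1532 → 1532 − 1483 = 49
Selection 4: 49 + 152 = 201
Selection 5: 201 + 152 = 353
Selection 6: 353 + 152 = 505
Selection 7: 505 + 152 = 657
Selection 8: 657 + 152 = 809
Selection 9: 809 + 152 = 961
Selection 10: 961 + 152 = 1113
Selection 11: 1113 + 152 = 1265

1228, 1380, 49, 201, 353, 505, 657, 809, 961, 1113, 1265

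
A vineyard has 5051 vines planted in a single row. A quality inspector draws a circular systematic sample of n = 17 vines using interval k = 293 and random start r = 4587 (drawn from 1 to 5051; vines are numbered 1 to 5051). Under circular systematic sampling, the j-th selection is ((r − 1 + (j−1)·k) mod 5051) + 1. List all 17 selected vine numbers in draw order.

4587, 4880, 122, 415, 708, 1001, 1294, 1587, 1880, 2173, 2466, 2759, 3052, 3345, 3638, 3931, 4224

Selection 1: 4587
Selection 2: 4587 + 293 = 4880
Selection 3: 4880 + 293 = 5173 → 5173 − 5051 = 122
Selection 4: 122 + 293 = 415
Selection 5: 415 + 293 = 708
Selection 6: 708 + 293 = 1001
Selection 7: 1001 + 293 = 1294
Selection 8: 1294 + 293 = 1587
Selection 9: 1587 + 293 = 1880
Selection 10: 1880 + 293 = 2173
Selection 11: 2173 + 293 = 2466
Selection 12: 2466 + 293 = 2759
Selection 13: 2759 + 293 = 3052
Selection 14: 3052 + 293 = 3345
Selection 15: 3345 + 293 = 3638
Selection 16: 3638 + 293 = 3931
Selection 17: 3931 + 293 = 4224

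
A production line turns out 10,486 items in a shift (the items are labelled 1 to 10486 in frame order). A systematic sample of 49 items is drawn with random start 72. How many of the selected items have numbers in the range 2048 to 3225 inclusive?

5

k = 10486/49 = 214
First selection ≥ 2048: 72 + ⌈(2048−72)/214⌉·214 = 72 + 10×214 = 2212
Last selection ≤ 3225: 72 + ⌊(3225−72)/214⌋·214 = 72 + 14×214 = 3068
Count = 14 − 10 + 1 = 5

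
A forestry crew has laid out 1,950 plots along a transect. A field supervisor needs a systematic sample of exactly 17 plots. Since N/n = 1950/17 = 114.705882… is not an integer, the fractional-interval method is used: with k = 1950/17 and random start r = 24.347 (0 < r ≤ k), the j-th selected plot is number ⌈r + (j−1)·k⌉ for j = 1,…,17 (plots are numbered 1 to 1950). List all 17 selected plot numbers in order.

25, 140, 254, 369, 484, 598, 713, 828, 942, 1057, 1172, 1287, 1401, 1516, 1631, 1745, 1860

j=1: r + 0k = 24.347 → ⌈·⌉ = 25
j=2: r + 1k = 139.052882… → ⌈·⌉ = 140
j=3: r + 2k = 253.758764… → ⌈·⌉ = 254
j=4: r + 3k = 368.464647… → ⌈·⌉ = 369
j=5: r + 4k = 483.170529… → ⌈·⌉ = 484
j=6: r + 5k = 597.876411… → ⌈·⌉ = 598
j=7: r + 6k = 712.582294… → ⌈·⌉ = 713
j=8: r + 7k = 827.288176… → ⌈·⌉ = 828
j=9: r + 8k = 941.994058… → ⌈·⌉ = 942
j=10: r + 9k = 1056.699941… → ⌈·⌉ = 1057
j=11: r + 10k = 1171.405823… → ⌈·⌉ = 1172
j=12: r + 11k = 1286.111705… → ⌈·⌉ = 1287
j=13: r + 12k = 1400.817588… → ⌈·⌉ = 1401
j=14: r + 13k = 1515.523470… → ⌈·⌉ = 1516
j=15: r + 14k = 1630.229352… → ⌈·⌉ = 1631
j=16: r + 15k = 1744.935235… → ⌈·⌉ = 1745
j=17: r + 16k = 1859.641117… → ⌈·⌉ = 1860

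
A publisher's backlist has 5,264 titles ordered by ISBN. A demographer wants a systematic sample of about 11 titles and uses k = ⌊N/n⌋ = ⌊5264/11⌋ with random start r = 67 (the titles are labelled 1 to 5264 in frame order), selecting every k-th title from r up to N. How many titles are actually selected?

11

k = ⌊5264/11⌋ = 478
Achieved size = ⌊(5264 − 67)/478⌋ + 1 = ⌊5197/478⌋ + 1 = 10 + 1 = 11
(last selection: 67 + 10×478 = 4847 ≤ 5264; next would be 5325 > 5264)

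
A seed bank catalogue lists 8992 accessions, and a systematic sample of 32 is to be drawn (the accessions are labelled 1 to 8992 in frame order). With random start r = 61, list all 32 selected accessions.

k = N/n = 8992/32 = 281
accession 1: 61
accession 2: 61 + 281 = 342
accession 3: 342 + 281 = 623
accession 4: 623 + 281 = 904
accession 5: 904 + 281 = 1185
accession 6: 1185 + 281 = 1466
accession 7: 1466 + 281 = 1747
accession 8: 1747 + 281 = 2028
accession 9: 2028 + 281 = 2309
accession 10: 2309 + 281 = 2590
accession 11: 2590 + 281 = 2871
accession 12: 2871 + 281 = 3152
accession 13: 3152 + 281 = 3433
accession 14: 3433 + 281 = 3714
accession 15: 3714 + 281 = 3995
accession 16: 3995 + 281 = 4276
accession 17: 4276 + 281 = 4557
accession 18: 4557 + 281 = 4838
accession 19: 4838 + 281 = 5119
accession 20: 5119 + 281 = 5400
accession 21: 5400 + 281 = 5681
accession 22: 5681 + 281 = 5962
accession 23: 5962 + 281 = 6243
accession 24: 6243 + 281 = 6524
accession 25: 6524 + 281 = 6805
accession 26: 6805 + 281 = 7086
accession 27: 7086 + 281 = 7367
accession 28: 7367 + 281 = 7648
accession 29: 7648 + 281 = 7929
accession 30: 7929 + 281 = 8210
accession 31: 8210 + 281 = 8491
accession 32: 8491 + 281 = 8772

61, 342, 623, 904, 1185, 1466, 1747, 2028, 2309, 2590, 2871, 3152, 3433, 3714, 3995, 4276, 4557, 4838, 5119, 5400, 5681, 5962, 6243, 6524, 6805, 7086, 7367, 7648, 7929, 8210, 8491, 8772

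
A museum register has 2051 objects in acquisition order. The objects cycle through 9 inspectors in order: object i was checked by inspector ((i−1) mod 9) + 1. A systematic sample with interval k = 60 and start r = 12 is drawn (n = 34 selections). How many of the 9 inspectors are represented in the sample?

3

Consecutive selections differ by k = 60, so their inspector numbers differ by 60 mod 9 = 6.
gcd(60, 9) = 3, so the sample visits 9/3 = 3 distinct residues mod 9.
Start 12 is inspector 3; the inspectors hit are 3, 6, 9.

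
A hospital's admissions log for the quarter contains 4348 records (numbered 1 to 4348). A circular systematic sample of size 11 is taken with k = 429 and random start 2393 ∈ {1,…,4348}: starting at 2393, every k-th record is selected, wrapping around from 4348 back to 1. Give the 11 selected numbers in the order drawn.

Selection 1: 2393
Selection 2: 2393 + 429 = 2822
Selection 3: 2822 + 429 = 3251
Selection 4: 3251 + 429 = 3680
Selection 5: 3680 + 429 = 4109
Selection 6: 4109 + 429 = 4538 → 4538 − 4348 = 190
Selection 7: 190 + 429 = 619
Selection 8: 619 + 429 = 1048
Selection 9: 1048 + 429 = 1477
Selection 10: 1477 + 429 = 1906
Selection 11: 1906 + 429 = 2335

2393, 2822, 3251, 3680, 4109, 190, 619, 1048, 1477, 1906, 2335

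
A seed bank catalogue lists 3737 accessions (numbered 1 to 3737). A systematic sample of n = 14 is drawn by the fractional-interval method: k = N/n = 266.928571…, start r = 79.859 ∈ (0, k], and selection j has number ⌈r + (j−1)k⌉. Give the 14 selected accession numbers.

j=1: r + 0k = 79.859 → ⌈·⌉ = 80
j=2: r + 1k = 346.787571… → ⌈·⌉ = 347
j=3: r + 2k = 613.716142… → ⌈·⌉ = 614
j=4: r + 3k = 880.644714… → ⌈·⌉ = 881
j=5: r + 4k = 1147.573285… → ⌈·⌉ = 1148
j=6: r + 5k = 1414.501857… → ⌈·⌉ = 1415
j=7: r + 6k = 1681.430428… → ⌈·⌉ = 1682
j=8: r + 7k = 1948.359 → ⌈·⌉ = 1949
j=9: r + 8k = 2215.287571… → ⌈·⌉ = 2216
j=10: r + 9k = 2482.216142… → ⌈·⌉ = 2483
j=11: r + 10k = 2749.144714… → ⌈·⌉ = 2750
j=12: r + 11k = 3016.073285… → ⌈·⌉ = 3017
j=13: r + 12k = 3283.001857… → ⌈·⌉ = 3284
j=14: r + 13k = 3549.930428… → ⌈·⌉ = 3550

80, 347, 614, 881, 1148, 1415, 1682, 1949, 2216, 2483, 2750, 3017, 3284, 3550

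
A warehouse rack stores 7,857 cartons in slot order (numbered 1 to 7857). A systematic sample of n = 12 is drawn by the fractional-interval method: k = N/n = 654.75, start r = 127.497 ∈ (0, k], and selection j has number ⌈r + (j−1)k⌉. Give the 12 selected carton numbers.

128, 783, 1437, 2092, 2747, 3402, 4056, 4711, 5366, 6021, 6675, 7330

j=1: r + 0k = 127.497 → ⌈·⌉ = 128
j=2: r + 1k = 782.247 → ⌈·⌉ = 783
j=3: r + 2k = 1436.997 → ⌈·⌉ = 1437
j=4: r + 3k = 2091.747 → ⌈·⌉ = 2092
j=5: r + 4k = 2746.497 → ⌈·⌉ = 2747
j=6: r + 5k = 3401.247 → ⌈·⌉ = 3402
j=7: r + 6k = 4055.997 → ⌈·⌉ = 4056
j=8: r + 7k = 4710.747 → ⌈·⌉ = 4711
j=9: r + 8k = 5365.497 → ⌈·⌉ = 5366
j=10: r + 9k = 6020.247 → ⌈·⌉ = 6021
j=11: r + 10k = 6674.997 → ⌈·⌉ = 6675
j=12: r + 11k = 7329.747 → ⌈·⌉ = 7330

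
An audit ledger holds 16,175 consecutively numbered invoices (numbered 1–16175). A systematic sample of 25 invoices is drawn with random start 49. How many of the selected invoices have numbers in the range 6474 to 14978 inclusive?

14

k = 16175/25 = 647
First selection ≥ 6474: 49 + ⌈(6474−49)/647⌉·647 = 49 + 10×647 = 6519
Last selection ≤ 14978: 49 + ⌊(14978−49)/647⌋·647 = 49 + 23×647 = 14930
Count = 23 − 10 + 1 = 14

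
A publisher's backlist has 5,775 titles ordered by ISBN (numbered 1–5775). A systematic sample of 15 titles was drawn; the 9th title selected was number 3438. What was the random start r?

k = 5775/15 = 385
r = 3438 − (9−1)×385 = 3438 − 3080 = 358

358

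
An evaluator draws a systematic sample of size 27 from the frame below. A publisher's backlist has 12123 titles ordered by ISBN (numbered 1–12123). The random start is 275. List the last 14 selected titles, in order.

k = N/n = 12123/27 = 449
14th selection = 275 + 13×449 = 6112
15th: 6112 + 449 = 6561
16th: 6561 + 449 = 7010
17th: 7010 + 449 = 7459
18th: 7459 + 449 = 7908
19th: 7908 + 449 = 8357
20th: 8357 + 449 = 8806
21st: 8806 + 449 = 9255
22nd: 9255 + 449 = 9704
23rd: 9704 + 449 = 10153
24th: 10153 + 449 = 10602
25th: 10602 + 449 = 11051
26th: 11051 + 449 = 11500
27th: 11500 + 449 = 11949

6112, 6561, 7010, 7459, 7908, 8357, 8806, 9255, 9704, 10153, 10602, 11051, 11500, 11949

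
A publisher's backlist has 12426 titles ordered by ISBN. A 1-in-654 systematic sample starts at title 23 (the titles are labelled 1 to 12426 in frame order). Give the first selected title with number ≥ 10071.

k = 654
Steps past start: ⌈(10071 − 23)/654⌉ = ⌈10048/654⌉ = 16
Selected title: 23 + 16×654 = 10487

10487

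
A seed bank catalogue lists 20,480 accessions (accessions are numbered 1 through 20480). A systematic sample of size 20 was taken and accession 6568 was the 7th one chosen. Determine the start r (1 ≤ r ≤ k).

k = 20480/20 = 1024
r = 6568 − (7−1)×1024 = 6568 − 6144 = 424

424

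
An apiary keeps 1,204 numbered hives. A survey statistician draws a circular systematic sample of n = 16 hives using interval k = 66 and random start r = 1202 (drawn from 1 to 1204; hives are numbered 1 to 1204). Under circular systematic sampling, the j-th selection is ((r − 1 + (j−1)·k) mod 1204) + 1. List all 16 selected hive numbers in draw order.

Selection 1: 1202
Selection 2: 1202 + 66 = 1268 → 1268 − 1204 = 64
Selection 3: 64 + 66 = 130
Selection 4: 130 + 66 = 196
Selection 5: 196 + 66 = 262
Selection 6: 262 + 66 = 328
Selection 7: 328 + 66 = 394
Selection 8: 394 + 66 = 460
Selection 9: 460 + 66 = 526
Selection 10: 526 + 66 = 592
Selection 11: 592 + 66 = 658
Selection 12: 658 + 66 = 724
Selection 13: 724 + 66 = 790
Selection 14: 790 + 66 = 856
Selection 15: 856 + 66 = 922
Selection 16: 922 + 66 = 988

1202, 64, 130, 196, 262, 328, 394, 460, 526, 592, 658, 724, 790, 856, 922, 988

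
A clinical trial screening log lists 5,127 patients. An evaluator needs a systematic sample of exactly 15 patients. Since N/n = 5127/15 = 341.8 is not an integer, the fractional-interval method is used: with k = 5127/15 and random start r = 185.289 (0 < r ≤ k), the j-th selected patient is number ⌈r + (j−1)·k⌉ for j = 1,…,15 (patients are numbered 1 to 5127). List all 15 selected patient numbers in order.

186, 528, 869, 1211, 1553, 1895, 2237, 2578, 2920, 3262, 3604, 3946, 4287, 4629, 4971

j=1: r + 0k = 185.289 → ⌈·⌉ = 186
j=2: r + 1k = 527.089 → ⌈·⌉ = 528
j=3: r + 2k = 868.889 → ⌈·⌉ = 869
j=4: r + 3k = 1210.689 → ⌈·⌉ = 1211
j=5: r + 4k = 1552.489 → ⌈·⌉ = 1553
j=6: r + 5k = 1894.289 → ⌈·⌉ = 1895
j=7: r + 6k = 2236.089 → ⌈·⌉ = 2237
j=8: r + 7k = 2577.889 → ⌈·⌉ = 2578
j=9: r + 8k = 2919.689 → ⌈·⌉ = 2920
j=10: r + 9k = 3261.489 → ⌈·⌉ = 3262
j=11: r + 10k = 3603.289 → ⌈·⌉ = 3604
j=12: r + 11k = 3945.089 → ⌈·⌉ = 3946
j=13: r + 12k = 4286.889 → ⌈·⌉ = 4287
j=14: r + 13k = 4628.689 → ⌈·⌉ = 4629
j=15: r + 14k = 4970.489 → ⌈·⌉ = 4971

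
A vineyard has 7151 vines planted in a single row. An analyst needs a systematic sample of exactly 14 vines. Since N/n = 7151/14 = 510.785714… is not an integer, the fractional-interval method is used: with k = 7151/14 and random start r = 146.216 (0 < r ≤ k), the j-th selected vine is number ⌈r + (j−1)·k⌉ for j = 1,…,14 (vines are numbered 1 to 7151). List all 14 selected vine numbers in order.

147, 658, 1168, 1679, 2190, 2701, 3211, 3722, 4233, 4744, 5255, 5765, 6276, 6787

j=1: r + 0k = 146.216 → ⌈·⌉ = 147
j=2: r + 1k = 657.001714… → ⌈·⌉ = 658
j=3: r + 2k = 1167.787428… → ⌈·⌉ = 1168
j=4: r + 3k = 1678.573142… → ⌈·⌉ = 1679
j=5: r + 4k = 2189.358857… → ⌈·⌉ = 2190
j=6: r + 5k = 2700.144571… → ⌈·⌉ = 2701
j=7: r + 6k = 3210.930285… → ⌈·⌉ = 3211
j=8: r + 7k = 3721.716 → ⌈·⌉ = 3722
j=9: r + 8k = 4232.501714… → ⌈·⌉ = 4233
j=10: r + 9k = 4743.287428… → ⌈·⌉ = 4744
j=11: r + 10k = 5254.073142… → ⌈·⌉ = 5255
j=12: r + 11k = 5764.858857… → ⌈·⌉ = 5765
j=13: r + 12k = 6275.644571… → ⌈·⌉ = 6276
j=14: r + 13k = 6786.430285… → ⌈·⌉ = 6787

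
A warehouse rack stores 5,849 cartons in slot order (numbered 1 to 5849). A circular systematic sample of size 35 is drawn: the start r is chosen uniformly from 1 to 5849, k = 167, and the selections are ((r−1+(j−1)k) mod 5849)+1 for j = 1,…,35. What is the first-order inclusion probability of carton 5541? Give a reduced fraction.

For each position j, as r ranges over 1…5849 the j-th selection hits every carton exactly once, so carton 5541 is selected for exactly 35 of the 5849 starts.
Inclusion probability = 35/5849.

35/5849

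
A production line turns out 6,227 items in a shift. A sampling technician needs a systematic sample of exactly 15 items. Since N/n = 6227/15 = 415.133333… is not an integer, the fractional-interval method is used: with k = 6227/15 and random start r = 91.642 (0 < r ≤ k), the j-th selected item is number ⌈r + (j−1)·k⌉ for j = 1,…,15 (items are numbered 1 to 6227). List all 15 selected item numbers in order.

j=1: r + 0k = 91.642 → ⌈·⌉ = 92
j=2: r + 1k = 506.775333… → ⌈·⌉ = 507
j=3: r + 2k = 921.908666… → ⌈·⌉ = 922
j=4: r + 3k = 1337.042 → ⌈·⌉ = 1338
j=5: r + 4k = 1752.175333… → ⌈·⌉ = 1753
j=6: r + 5k = 2167.308666… → ⌈·⌉ = 2168
j=7: r + 6k = 2582.442 → ⌈·⌉ = 2583
j=8: r + 7k = 2997.575333… → ⌈·⌉ = 2998
j=9: r + 8k = 3412.708666… → ⌈·⌉ = 3413
j=10: r + 9k = 3827.842 → ⌈·⌉ = 3828
j=11: r + 10k = 4242.975333… → ⌈·⌉ = 4243
j=12: r + 11k = 4658.108666… → ⌈·⌉ = 4659
j=13: r + 12k = 5073.242 → ⌈·⌉ = 5074
j=14: r + 13k = 5488.375333… → ⌈·⌉ = 5489
j=15: r + 14k = 5903.508666… → ⌈·⌉ = 5904

92, 507, 922, 1338, 1753, 2168, 2583, 2998, 3413, 3828, 4243, 4659, 5074, 5489, 5904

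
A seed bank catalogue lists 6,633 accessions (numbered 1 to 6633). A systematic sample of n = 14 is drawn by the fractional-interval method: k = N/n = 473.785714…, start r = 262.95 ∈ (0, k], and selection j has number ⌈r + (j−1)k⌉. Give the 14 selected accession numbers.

j=1: r + 0k = 262.95 → ⌈·⌉ = 263
j=2: r + 1k = 736.735714… → ⌈·⌉ = 737
j=3: r + 2k = 1210.521428… → ⌈·⌉ = 1211
j=4: r + 3k = 1684.307142… → ⌈·⌉ = 1685
j=5: r + 4k = 2158.092857… → ⌈·⌉ = 2159
j=6: r + 5k = 2631.878571… → ⌈·⌉ = 2632
j=7: r + 6k = 3105.664285… → ⌈·⌉ = 3106
j=8: r + 7k = 3579.45 → ⌈·⌉ = 3580
j=9: r + 8k = 4053.235714… → ⌈·⌉ = 4054
j=10: r + 9k = 4527.021428… → ⌈·⌉ = 4528
j=11: r + 10k = 5000.807142… → ⌈·⌉ = 5001
j=12: r + 11k = 5474.592857… → ⌈·⌉ = 5475
j=13: r + 12k = 5948.378571… → ⌈·⌉ = 5949
j=14: r + 13k = 6422.164285… → ⌈·⌉ = 6423

263, 737, 1211, 1685, 2159, 2632, 3106, 3580, 4054, 4528, 5001, 5475, 5949, 6423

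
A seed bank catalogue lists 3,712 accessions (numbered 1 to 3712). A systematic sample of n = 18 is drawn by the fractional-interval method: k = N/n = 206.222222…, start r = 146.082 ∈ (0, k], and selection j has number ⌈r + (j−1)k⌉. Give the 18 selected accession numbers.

147, 353, 559, 765, 971, 1178, 1384, 1590, 1796, 2003, 2209, 2415, 2621, 2827, 3034, 3240, 3446, 3652

j=1: r + 0k = 146.082 → ⌈·⌉ = 147
j=2: r + 1k = 352.304222… → ⌈·⌉ = 353
j=3: r + 2k = 558.526444… → ⌈·⌉ = 559
j=4: r + 3k = 764.748666… → ⌈·⌉ = 765
j=5: r + 4k = 970.970888… → ⌈·⌉ = 971
j=6: r + 5k = 1177.193111… → ⌈·⌉ = 1178
j=7: r + 6k = 1383.415333… → ⌈·⌉ = 1384
j=8: r + 7k = 1589.637555… → ⌈·⌉ = 1590
j=9: r + 8k = 1795.859777… → ⌈·⌉ = 1796
j=10: r + 9k = 2002.082 → ⌈·⌉ = 2003
j=11: r + 10k = 2208.304222… → ⌈·⌉ = 2209
j=12: r + 11k = 2414.526444… → ⌈·⌉ = 2415
j=13: r + 12k = 2620.748666… → ⌈·⌉ = 2621
j=14: r + 13k = 2826.970888… → ⌈·⌉ = 2827
j=15: r + 14k = 3033.193111… → ⌈·⌉ = 3034
j=16: r + 15k = 3239.415333… → ⌈·⌉ = 3240
j=17: r + 16k = 3445.637555… → ⌈·⌉ = 3446
j=18: r + 17k = 3651.859777… → ⌈·⌉ = 3652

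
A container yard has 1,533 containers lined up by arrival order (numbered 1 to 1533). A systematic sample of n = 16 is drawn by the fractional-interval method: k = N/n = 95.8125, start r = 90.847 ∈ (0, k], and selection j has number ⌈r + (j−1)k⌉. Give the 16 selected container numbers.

j=1: r + 0k = 90.847 → ⌈·⌉ = 91
j=2: r + 1k = 186.6595 → ⌈·⌉ = 187
j=3: r + 2k = 282.472 → ⌈·⌉ = 283
j=4: r + 3k = 378.2845 → ⌈·⌉ = 379
j=5: r + 4k = 474.097 → ⌈·⌉ = 475
j=6: r + 5k = 569.9095 → ⌈·⌉ = 570
j=7: r + 6k = 665.722 → ⌈·⌉ = 666
j=8: r + 7k = 761.5345 → ⌈·⌉ = 762
j=9: r + 8k = 857.347 → ⌈·⌉ = 858
j=10: r + 9k = 953.1595 → ⌈·⌉ = 954
j=11: r + 10k = 1048.972 → ⌈·⌉ = 1049
j=12: r + 11k = 1144.7845 → ⌈·⌉ = 1145
j=13: r + 12k = 1240.597 → ⌈·⌉ = 1241
j=14: r + 13k = 1336.4095 → ⌈·⌉ = 1337
j=15: r + 14k = 1432.222 → ⌈·⌉ = 1433
j=16: r + 15k = 1528.0345 → ⌈·⌉ = 1529

91, 187, 283, 379, 475, 570, 666, 762, 858, 954, 1049, 1145, 1241, 1337, 1433, 1529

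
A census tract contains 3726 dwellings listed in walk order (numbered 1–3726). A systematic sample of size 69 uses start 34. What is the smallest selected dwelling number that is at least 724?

k = 3726/69 = 54
Steps past start: ⌈(724 − 34)/54⌉ = ⌈690/54⌉ = 13
Selected dwelling: 34 + 13×54 = 736

736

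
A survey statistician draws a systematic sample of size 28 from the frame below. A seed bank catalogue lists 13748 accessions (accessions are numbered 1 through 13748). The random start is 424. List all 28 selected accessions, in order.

k = N/n = 13748/28 = 491
accession 1: 424
accession 2: 424 + 491 = 915
accession 3: 915 + 491 = 1406
accession 4: 1406 + 491 = 1897
accession 5: 1897 + 491 = 2388
accession 6: 2388 + 491 = 2879
accession 7: 2879 + 491 = 3370
accession 8: 3370 + 491 = 3861
accession 9: 3861 + 491 = 4352
accession 10: 4352 + 491 = 4843
accession 11: 4843 + 491 = 5334
accession 12: 5334 + 491 = 5825
accession 13: 5825 + 491 = 6316
accession 14: 6316 + 491 = 6807
accession 15: 6807 + 491 = 7298
accession 16: 7298 + 491 = 7789
accession 17: 7789 + 491 = 8280
accession 18: 8280 + 491 = 8771
accession 19: 8771 + 491 = 9262
accession 20: 9262 + 491 = 9753
accession 21: 9753 + 491 = 10244
accession 22: 10244 + 491 = 10735
accession 23: 10735 + 491 = 11226
accession 24: 11226 + 491 = 11717
accession 25: 11717 + 491 = 12208
accession 26: 12208 + 491 = 12699
accession 27: 12699 + 491 = 13190
accession 28: 13190 + 491 = 13681

424, 915, 1406, 1897, 2388, 2879, 3370, 3861, 4352, 4843, 5334, 5825, 6316, 6807, 7298, 7789, 8280, 8771, 9262, 9753, 10244, 10735, 11226, 11717, 12208, 12699, 13190, 13681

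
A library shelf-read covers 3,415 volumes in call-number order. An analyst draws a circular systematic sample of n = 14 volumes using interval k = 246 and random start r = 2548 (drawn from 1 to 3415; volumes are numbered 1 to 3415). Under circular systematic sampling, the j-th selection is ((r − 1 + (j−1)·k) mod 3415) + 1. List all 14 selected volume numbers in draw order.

2548, 2794, 3040, 3286, 117, 363, 609, 855, 1101, 1347, 1593, 1839, 2085, 2331

Selection 1: 2548
Selection 2: 2548 + 246 = 2794
Selection 3: 2794 + 246 = 3040
Selection 4: 3040 + 246 = 3286
Selection 5: 3286 + 246 = 3532 → 3532 − 3415 = 117
Selection 6: 117 + 246 = 363
Selection 7: 363 + 246 = 609
Selection 8: 609 + 246 = 855
Selection 9: 855 + 246 = 1101
Selection 10: 1101 + 246 = 1347
Selection 11: 1347 + 246 = 1593
Selection 12: 1593 + 246 = 1839
Selection 13: 1839 + 246 = 2085
Selection 14: 2085 + 246 = 2331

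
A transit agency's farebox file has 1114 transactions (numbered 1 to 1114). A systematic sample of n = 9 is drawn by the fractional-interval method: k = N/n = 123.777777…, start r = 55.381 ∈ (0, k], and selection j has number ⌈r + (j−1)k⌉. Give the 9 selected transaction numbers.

j=1: r + 0k = 55.381 → ⌈·⌉ = 56
j=2: r + 1k = 179.158777… → ⌈·⌉ = 180
j=3: r + 2k = 302.936555… → ⌈·⌉ = 303
j=4: r + 3k = 426.714333… → ⌈·⌉ = 427
j=5: r + 4k = 550.492111… → ⌈·⌉ = 551
j=6: r + 5k = 674.269888… → ⌈·⌉ = 675
j=7: r + 6k = 798.047666… → ⌈·⌉ = 799
j=8: r + 7k = 921.825444… → ⌈·⌉ = 922
j=9: r + 8k = 1045.603222… → ⌈·⌉ = 1046

56, 180, 303, 427, 551, 675, 799, 922, 1046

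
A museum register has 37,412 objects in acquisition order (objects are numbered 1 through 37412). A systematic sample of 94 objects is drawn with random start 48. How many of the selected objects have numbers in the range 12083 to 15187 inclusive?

k = 37412/94 = 398
First selection ≥ 12083: 48 + ⌈(12083−48)/398⌉·398 = 48 + 31×398 = 12386
Last selection ≤ 15187: 48 + ⌊(15187−48)/398⌋·398 = 48 + 38×398 = 15172
Count = 38 − 31 + 1 = 8

8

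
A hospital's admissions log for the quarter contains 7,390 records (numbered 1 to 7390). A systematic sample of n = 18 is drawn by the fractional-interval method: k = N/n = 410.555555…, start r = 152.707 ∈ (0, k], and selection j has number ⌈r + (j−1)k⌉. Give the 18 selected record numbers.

j=1: r + 0k = 152.707 → ⌈·⌉ = 153
j=2: r + 1k = 563.262555… → ⌈·⌉ = 564
j=3: r + 2k = 973.818111… → ⌈·⌉ = 974
j=4: r + 3k = 1384.373666… → ⌈·⌉ = 1385
j=5: r + 4k = 1794.929222… → ⌈·⌉ = 1795
j=6: r + 5k = 2205.484777… → ⌈·⌉ = 2206
j=7: r + 6k = 2616.040333… → ⌈·⌉ = 2617
j=8: r + 7k = 3026.595888… → ⌈·⌉ = 3027
j=9: r + 8k = 3437.151444… → ⌈·⌉ = 3438
j=10: r + 9k = 3847.707 → ⌈·⌉ = 3848
j=11: r + 10k = 4258.262555… → ⌈·⌉ = 4259
j=12: r + 11k = 4668.818111… → ⌈·⌉ = 4669
j=13: r + 12k = 5079.373666… → ⌈·⌉ = 5080
j=14: r + 13k = 5489.929222… → ⌈·⌉ = 5490
j=15: r + 14k = 5900.484777… → ⌈·⌉ = 5901
j=16: r + 15k = 6311.040333… → ⌈·⌉ = 6312
j=17: r + 16k = 6721.595888… → ⌈·⌉ = 6722
j=18: r + 17k = 7132.151444… → ⌈·⌉ = 7133

153, 564, 974, 1385, 1795, 2206, 2617, 3027, 3438, 3848, 4259, 4669, 5080, 5490, 5901, 6312, 6722, 7133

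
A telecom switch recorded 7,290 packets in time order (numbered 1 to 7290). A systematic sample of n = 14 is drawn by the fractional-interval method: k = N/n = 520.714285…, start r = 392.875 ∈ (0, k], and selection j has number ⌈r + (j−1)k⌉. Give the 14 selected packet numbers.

393, 914, 1435, 1956, 2476, 2997, 3518, 4038, 4559, 5080, 5601, 6121, 6642, 7163

j=1: r + 0k = 392.875 → ⌈·⌉ = 393
j=2: r + 1k = 913.589285… → ⌈·⌉ = 914
j=3: r + 2k = 1434.303571… → ⌈·⌉ = 1435
j=4: r + 3k = 1955.017857… → ⌈·⌉ = 1956
j=5: r + 4k = 2475.732142… → ⌈·⌉ = 2476
j=6: r + 5k = 2996.446428… → ⌈·⌉ = 2997
j=7: r + 6k = 3517.160714… → ⌈·⌉ = 3518
j=8: r + 7k = 4037.875 → ⌈·⌉ = 4038
j=9: r + 8k = 4558.589285… → ⌈·⌉ = 4559
j=10: r + 9k = 5079.303571… → ⌈·⌉ = 5080
j=11: r + 10k = 5600.017857… → ⌈·⌉ = 5601
j=12: r + 11k = 6120.732142… → ⌈·⌉ = 6121
j=13: r + 12k = 6641.446428… → ⌈·⌉ = 6642
j=14: r + 13k = 7162.160714… → ⌈·⌉ = 7163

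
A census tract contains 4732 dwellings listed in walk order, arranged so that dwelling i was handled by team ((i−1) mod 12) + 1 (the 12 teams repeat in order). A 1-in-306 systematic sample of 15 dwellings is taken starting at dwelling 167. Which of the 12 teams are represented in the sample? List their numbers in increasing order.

5, 11

Consecutive selections differ by k = 306, so their team numbers differ by 306 mod 12 = 6.
gcd(306, 12) = 6, so the sample visits 12/6 = 2 distinct residues mod 12.
Start 167 is team 11; the teams hit are 5, 11.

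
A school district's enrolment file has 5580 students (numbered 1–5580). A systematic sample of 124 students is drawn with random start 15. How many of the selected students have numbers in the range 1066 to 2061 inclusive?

22

k = 5580/124 = 45
First selection ≥ 1066: 15 + ⌈(1066−15)/45⌉·45 = 15 + 24×45 = 1095
Last selection ≤ 2061: 15 + ⌊(2061−15)/45⌋·45 = 15 + 45×45 = 2040
Count = 45 − 24 + 1 = 22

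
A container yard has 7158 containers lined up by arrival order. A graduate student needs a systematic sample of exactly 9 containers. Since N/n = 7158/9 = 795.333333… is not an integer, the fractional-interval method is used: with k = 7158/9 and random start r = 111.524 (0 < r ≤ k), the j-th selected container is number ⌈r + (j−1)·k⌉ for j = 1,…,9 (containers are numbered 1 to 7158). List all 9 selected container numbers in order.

112, 907, 1703, 2498, 3293, 4089, 4884, 5679, 6475

j=1: r + 0k = 111.524 → ⌈·⌉ = 112
j=2: r + 1k = 906.857333… → ⌈·⌉ = 907
j=3: r + 2k = 1702.190666… → ⌈·⌉ = 1703
j=4: r + 3k = 2497.524 → ⌈·⌉ = 2498
j=5: r + 4k = 3292.857333… → ⌈·⌉ = 3293
j=6: r + 5k = 4088.190666… → ⌈·⌉ = 4089
j=7: r + 6k = 4883.524 → ⌈·⌉ = 4884
j=8: r + 7k = 5678.857333… → ⌈·⌉ = 5679
j=9: r + 8k = 6474.190666… → ⌈·⌉ = 6475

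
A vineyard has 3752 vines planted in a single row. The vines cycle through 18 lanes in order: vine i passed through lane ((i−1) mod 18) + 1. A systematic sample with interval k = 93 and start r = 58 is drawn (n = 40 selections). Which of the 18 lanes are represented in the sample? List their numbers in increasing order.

Consecutive selections differ by k = 93, so their lane numbers differ by 93 mod 18 = 3.
gcd(93, 18) = 3, so the sample visits 18/3 = 6 distinct residues mod 18.
Start 58 is lane 4; the lanes hit are 1, 4, 7, 10, 13, 16.

1, 4, 7, 10, 13, 16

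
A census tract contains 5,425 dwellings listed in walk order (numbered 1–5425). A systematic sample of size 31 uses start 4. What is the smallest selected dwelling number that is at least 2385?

2454

k = 5425/31 = 175
Steps past start: ⌈(2385 − 4)/175⌉ = ⌈2381/175⌉ = 14
Selected dwelling: 4 + 14×175 = 2454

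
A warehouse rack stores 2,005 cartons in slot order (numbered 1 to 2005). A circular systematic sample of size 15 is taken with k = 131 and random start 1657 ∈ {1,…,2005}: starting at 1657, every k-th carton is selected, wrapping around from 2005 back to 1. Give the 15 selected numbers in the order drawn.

1657, 1788, 1919, 45, 176, 307, 438, 569, 700, 831, 962, 1093, 1224, 1355, 1486

Selection 1: 1657
Selection 2: 1657 + 131 = 1788
Selection 3: 1788 + 131 = 1919
Selection 4: 1919 + 131 = 2050 → 2050 − 2005 = 45
Selection 5: 45 + 131 = 176
Selection 6: 176 + 131 = 307
Selection 7: 307 + 131 = 438
Selection 8: 438 + 131 = 569
Selection 9: 569 + 131 = 700
Selection 10: 700 + 131 = 831
Selection 11: 831 + 131 = 962
Selection 12: 962 + 131 = 1093
Selection 13: 1093 + 131 = 1224
Selection 14: 1224 + 131 = 1355
Selection 15: 1355 + 131 = 1486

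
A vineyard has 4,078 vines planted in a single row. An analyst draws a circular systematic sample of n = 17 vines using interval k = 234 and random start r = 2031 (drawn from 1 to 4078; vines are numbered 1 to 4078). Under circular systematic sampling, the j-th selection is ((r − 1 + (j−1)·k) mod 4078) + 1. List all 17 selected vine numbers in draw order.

2031, 2265, 2499, 2733, 2967, 3201, 3435, 3669, 3903, 59, 293, 527, 761, 995, 1229, 1463, 1697

Selection 1: 2031
Selection 2: 2031 + 234 = 2265
Selection 3: 2265 + 234 = 2499
Selection 4: 2499 + 234 = 2733
Selection 5: 2733 + 234 = 2967
Selection 6: 2967 + 234 = 3201
Selection 7: 3201 + 234 = 3435
Selection 8: 3435 + 234 = 3669
Selection 9: 3669 + 234 = 3903
Selection 10: 3903 + 234 = 4137 → 4137 − 4078 = 59
Selection 11: 59 + 234 = 293
Selection 12: 293 + 234 = 527
Selection 13: 527 + 234 = 761
Selection 14: 761 + 234 = 995
Selection 15: 995 + 234 = 1229
Selection 16: 1229 + 234 = 1463
Selection 17: 1463 + 234 = 1697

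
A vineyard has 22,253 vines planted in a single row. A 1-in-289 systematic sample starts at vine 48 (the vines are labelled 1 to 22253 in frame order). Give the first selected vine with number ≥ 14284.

k = 289
Steps past start: ⌈(14284 − 48)/289⌉ = ⌈14236/289⌉ = 50
Selected vine: 48 + 50×289 = 14498

14498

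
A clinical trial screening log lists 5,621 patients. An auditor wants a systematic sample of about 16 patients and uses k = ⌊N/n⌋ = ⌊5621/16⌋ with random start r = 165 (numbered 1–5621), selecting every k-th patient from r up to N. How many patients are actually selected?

16

k = ⌊5621/16⌋ = 351
Achieved size = ⌊(5621 − 165)/351⌋ + 1 = ⌊5456/351⌋ + 1 = 15 + 1 = 16
(last selection: 165 + 15×351 = 5430 ≤ 5621; next would be 5781 > 5621)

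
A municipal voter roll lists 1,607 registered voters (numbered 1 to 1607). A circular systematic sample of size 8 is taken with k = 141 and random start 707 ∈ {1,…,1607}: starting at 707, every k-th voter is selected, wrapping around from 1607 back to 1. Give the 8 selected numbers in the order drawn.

707, 848, 989, 1130, 1271, 1412, 1553, 87

Selection 1: 707
Selection 2: 707 + 141 = 848
Selection 3: 848 + 141 = 989
Selection 4: 989 + 141 = 1130
Selection 5: 1130 + 141 = 1271
Selection 6: 1271 + 141 = 1412
Selection 7: 1412 + 141 = 1553
Selection 8: 1553 + 141 = 1694 → 1694 − 1607 = 87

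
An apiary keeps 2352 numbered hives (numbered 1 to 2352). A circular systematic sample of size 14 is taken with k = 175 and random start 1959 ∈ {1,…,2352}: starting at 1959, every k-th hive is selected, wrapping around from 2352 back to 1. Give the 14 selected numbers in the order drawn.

Selection 1: 1959
Selection 2: 1959 + 175 = 2134
Selection 3: 2134 + 175 = 2309
Selection 4: 2309 + 175 = 2484 → 2484 − 2352 = 132
Selection 5: 132 + 175 = 307
Selection 6: 307 + 175 = 482
Selection 7: 482 + 175 = 657
Selection 8: 657 + 175 = 832
Selection 9: 832 + 175 = 1007
Selection 10: 1007 + 175 = 1182
Selection 11: 1182 + 175 = 1357
Selection 12: 1357 + 175 = 1532
Selection 13: 1532 + 175 = 1707
Selection 14: 1707 + 175 = 1882

1959, 2134, 2309, 132, 307, 482, 657, 832, 1007, 1182, 1357, 1532, 1707, 1882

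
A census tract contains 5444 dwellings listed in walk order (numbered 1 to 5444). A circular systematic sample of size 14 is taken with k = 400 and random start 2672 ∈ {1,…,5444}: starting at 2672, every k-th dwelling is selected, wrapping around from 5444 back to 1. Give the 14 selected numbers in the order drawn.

Selection 1: 2672
Selection 2: 2672 + 400 = 3072
Selection 3: 3072 + 400 = 3472
Selection 4: 3472 + 400 = 3872
Selection 5: 3872 + 400 = 4272
Selection 6: 4272 + 400 = 4672
Selection 7: 4672 + 400 = 5072
Selection 8: 5072 + 400 = 5472 → 5472 − 5444 = 28
Selection 9: 28 + 400 = 428
Selection 10: 428 + 400 = 828
Selection 11: 828 + 400 = 1228
Selection 12: 1228 + 400 = 1628
Selection 13: 1628 + 400 = 2028
Selection 14: 2028 + 400 = 2428

2672, 3072, 3472, 3872, 4272, 4672, 5072, 28, 428, 828, 1228, 1628, 2028, 2428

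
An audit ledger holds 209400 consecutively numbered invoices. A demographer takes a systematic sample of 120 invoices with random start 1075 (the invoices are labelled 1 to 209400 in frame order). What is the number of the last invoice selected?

k = 209400/120 = 1745
120th selection = r + (120−1)·k = 1075 + 119×1745 = 1075 + 207655 = 208730

208730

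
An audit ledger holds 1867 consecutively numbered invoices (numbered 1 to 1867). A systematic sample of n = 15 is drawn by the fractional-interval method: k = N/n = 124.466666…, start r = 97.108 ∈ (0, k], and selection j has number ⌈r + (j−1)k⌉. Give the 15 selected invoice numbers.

98, 222, 347, 471, 595, 720, 844, 969, 1093, 1218, 1342, 1467, 1591, 1716, 1840

j=1: r + 0k = 97.108 → ⌈·⌉ = 98
j=2: r + 1k = 221.574666… → ⌈·⌉ = 222
j=3: r + 2k = 346.041333… → ⌈·⌉ = 347
j=4: r + 3k = 470.508 → ⌈·⌉ = 471
j=5: r + 4k = 594.974666… → ⌈·⌉ = 595
j=6: r + 5k = 719.441333… → ⌈·⌉ = 720
j=7: r + 6k = 843.908 → ⌈·⌉ = 844
j=8: r + 7k = 968.374666… → ⌈·⌉ = 969
j=9: r + 8k = 1092.841333… → ⌈·⌉ = 1093
j=10: r + 9k = 1217.308 → ⌈·⌉ = 1218
j=11: r + 10k = 1341.774666… → ⌈·⌉ = 1342
j=12: r + 11k = 1466.241333… → ⌈·⌉ = 1467
j=13: r + 12k = 1590.708 → ⌈·⌉ = 1591
j=14: r + 13k = 1715.174666… → ⌈·⌉ = 1716
j=15: r + 14k = 1839.641333… → ⌈·⌉ = 1840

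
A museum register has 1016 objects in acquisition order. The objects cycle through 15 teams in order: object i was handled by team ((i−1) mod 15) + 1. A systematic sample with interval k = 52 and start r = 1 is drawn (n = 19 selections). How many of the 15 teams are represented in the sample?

15

Consecutive selections differ by k = 52, so their team numbers differ by 52 mod 15 = 7.
gcd(52, 15) = 1, so the sample visits 15/1 = 15 distinct residues mod 15.
Start 1 is team 1; the teams hit are 1, 2, 3, 4, 5, 6, 7, 8, 9, 10, 11, 12, 13, 14, 15.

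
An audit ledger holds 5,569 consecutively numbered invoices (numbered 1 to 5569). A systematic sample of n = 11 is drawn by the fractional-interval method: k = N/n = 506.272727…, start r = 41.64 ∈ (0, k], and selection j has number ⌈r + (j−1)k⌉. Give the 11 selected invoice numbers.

42, 548, 1055, 1561, 2067, 2574, 3080, 3586, 4092, 4599, 5105

j=1: r + 0k = 41.64 → ⌈·⌉ = 42
j=2: r + 1k = 547.912727… → ⌈·⌉ = 548
j=3: r + 2k = 1054.185454… → ⌈·⌉ = 1055
j=4: r + 3k = 1560.458181… → ⌈·⌉ = 1561
j=5: r + 4k = 2066.730909… → ⌈·⌉ = 2067
j=6: r + 5k = 2573.003636… → ⌈·⌉ = 2574
j=7: r + 6k = 3079.276363… → ⌈·⌉ = 3080
j=8: r + 7k = 3585.549090… → ⌈·⌉ = 3586
j=9: r + 8k = 4091.821818… → ⌈·⌉ = 4092
j=10: r + 9k = 4598.094545… → ⌈·⌉ = 4599
j=11: r + 10k = 5104.367272… → ⌈·⌉ = 5105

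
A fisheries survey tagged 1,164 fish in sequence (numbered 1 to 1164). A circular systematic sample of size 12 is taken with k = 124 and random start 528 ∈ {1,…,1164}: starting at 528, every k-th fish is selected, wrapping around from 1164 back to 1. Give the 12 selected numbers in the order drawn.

528, 652, 776, 900, 1024, 1148, 108, 232, 356, 480, 604, 728

Selection 1: 528
Selection 2: 528 + 124 = 652
Selection 3: 652 + 124 = 776
Selection 4: 776 + 124 = 900
Selection 5: 900 + 124 = 1024
Selection 6: 1024 + 124 = 1148
Selection 7: 1148 + 124 = 1272 → 1272 − 1164 = 108
Selection 8: 108 + 124 = 232
Selection 9: 232 + 124 = 356
Selection 10: 356 + 124 = 480
Selection 11: 480 + 124 = 604
Selection 12: 604 + 124 = 728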